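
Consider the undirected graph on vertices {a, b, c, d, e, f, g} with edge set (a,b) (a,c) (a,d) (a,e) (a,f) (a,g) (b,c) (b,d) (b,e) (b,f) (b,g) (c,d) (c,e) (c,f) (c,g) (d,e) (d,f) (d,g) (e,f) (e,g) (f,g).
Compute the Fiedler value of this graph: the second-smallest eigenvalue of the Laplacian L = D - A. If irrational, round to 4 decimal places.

With the vertex order [a, b, c, d, e, f, g], the degrees are [6, 6, 6, 6, 6, 6, 6], giving D = diag(6, 6, 6, 6, 6, 6, 6) and L = D - A. The sorted Laplacian eigenvalues are [0, 7, 7, 7, 7, 7, 7]; the algebraic connectivity is the second entry, 7. By the matrix-tree theorem the graph has (1/7) * product of the nonzero eigenvalues = 16807 spanning trees. There is one zero in the spectrum, matching the 1 component.

7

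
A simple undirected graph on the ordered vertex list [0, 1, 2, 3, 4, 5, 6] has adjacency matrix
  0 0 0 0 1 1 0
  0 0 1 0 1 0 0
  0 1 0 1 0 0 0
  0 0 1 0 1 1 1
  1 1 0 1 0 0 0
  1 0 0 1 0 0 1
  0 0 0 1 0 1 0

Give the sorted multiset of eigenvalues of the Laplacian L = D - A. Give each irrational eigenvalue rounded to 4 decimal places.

[0, 0.9636, 1.5261, 2.6428, 3.4062, 3.8946, 5.5667]

Reading degrees in the order [0, 1, 2, 3, 4, 5, 6] gives [2, 2, 2, 4, 3, 3, 2]; set D = diag(2, 2, 2, 4, 3, 3, 2) and form L = D - A. Since every row of L sums to 0, the all-ones vector is in the kernel and 0 is an eigenvalue. By the matrix-tree theorem the graph has (1/7) * product of the nonzero eigenvalues = 41 spanning trees.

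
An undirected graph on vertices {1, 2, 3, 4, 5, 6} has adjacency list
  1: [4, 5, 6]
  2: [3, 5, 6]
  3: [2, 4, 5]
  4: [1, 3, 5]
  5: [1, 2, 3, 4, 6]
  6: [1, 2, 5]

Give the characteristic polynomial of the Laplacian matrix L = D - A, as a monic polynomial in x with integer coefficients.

x^6 - 20x^5 + 155x^4 - 580x^3 + 1045x^2 - 726x

With the vertex order [1, 2, 3, 4, 5, 6], the degrees are [3, 3, 3, 3, 5, 3], giving D = diag(3, 3, 3, 3, 5, 3) and L = D - A. L has integer entries, so p(x) = det(xI - L) has integer coefficients. Expanding the determinant yields x^6 - 20x^5 + 155x^4 - 580x^3 + 1045x^2 - 726x. The constant term is 0 because L is singular (the all-ones vector lies in its kernel). The largest eigenvalue, 6, is at most the vertex count 6. The eigenvalues sum to 20, which equals trace(L) = 2|E|.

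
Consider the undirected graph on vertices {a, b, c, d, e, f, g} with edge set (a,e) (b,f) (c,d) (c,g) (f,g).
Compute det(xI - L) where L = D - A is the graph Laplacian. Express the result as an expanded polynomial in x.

x^7 - 10x^6 + 37x^5 - 62x^4 + 45x^3 - 10x^2

With the vertex order [a, b, c, d, e, f, g], the degrees are [1, 1, 2, 1, 1, 2, 2], giving D = diag(1, 1, 2, 1, 1, 2, 2) and L = D - A. L has integer entries, so p(x) = det(xI - L) has integer coefficients. Expanding the determinant yields x^7 - 10x^6 + 37x^5 - 62x^4 + 45x^3 - 10x^2. Since p(0) = det(-L) = 0, x divides p(x).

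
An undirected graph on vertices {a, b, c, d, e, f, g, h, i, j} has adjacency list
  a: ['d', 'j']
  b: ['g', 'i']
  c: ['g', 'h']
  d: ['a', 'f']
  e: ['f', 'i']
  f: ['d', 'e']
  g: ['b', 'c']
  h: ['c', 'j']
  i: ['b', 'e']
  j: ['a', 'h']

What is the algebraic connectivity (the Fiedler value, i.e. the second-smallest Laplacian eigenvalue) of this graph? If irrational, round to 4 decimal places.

0.3820

Reading degrees in the order [a, b, c, d, e, f, g, h, i, j] gives [2, 2, 2, 2, 2, 2, 2, 2, 2, 2]; set D = diag(2, 2, 2, 2, 2, 2, 2, 2, 2, 2) and form L = D - A. The smallest Laplacian eigenvalue is always 0. The next one, lambda_2 = 0.3820, measures how hard the graph is to disconnect: larger values mean better connectivity. The largest eigenvalue, 4, is at most the vertex count 10.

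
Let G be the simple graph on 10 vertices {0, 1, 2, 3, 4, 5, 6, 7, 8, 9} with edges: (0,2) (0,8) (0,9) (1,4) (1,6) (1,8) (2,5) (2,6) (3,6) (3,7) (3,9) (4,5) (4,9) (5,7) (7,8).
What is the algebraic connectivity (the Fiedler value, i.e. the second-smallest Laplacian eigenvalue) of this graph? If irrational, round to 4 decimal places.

Each diagonal entry of L is the vertex degree and each off-diagonal entry is -1 where an edge is present, 0 otherwise; in the order [0, 1, 2, 3, 4, 5, 6, 7, 8, 9] the diagonal is [3, 3, 3, 3, 3, 3, 3, 3, 3, 3]. The smallest Laplacian eigenvalue is always 0. The next one, lambda_2 = 2, measures how hard the graph is to disconnect: larger values mean better connectivity. By the matrix-tree theorem the graph has (1/10) * product of the nonzero eigenvalues = 2000 spanning trees.

2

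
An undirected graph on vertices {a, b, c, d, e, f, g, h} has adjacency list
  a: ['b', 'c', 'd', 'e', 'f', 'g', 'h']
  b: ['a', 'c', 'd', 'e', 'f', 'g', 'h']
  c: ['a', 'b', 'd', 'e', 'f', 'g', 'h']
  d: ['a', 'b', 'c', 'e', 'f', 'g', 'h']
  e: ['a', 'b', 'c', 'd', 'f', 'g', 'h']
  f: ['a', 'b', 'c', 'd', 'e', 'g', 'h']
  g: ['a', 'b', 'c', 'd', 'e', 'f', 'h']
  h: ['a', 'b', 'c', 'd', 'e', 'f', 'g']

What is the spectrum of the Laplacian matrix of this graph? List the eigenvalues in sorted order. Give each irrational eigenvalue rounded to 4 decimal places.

[0, 8, 8, 8, 8, 8, 8, 8]

With the vertex order [a, b, c, d, e, f, g, h], the degrees are [7, 7, 7, 7, 7, 7, 7, 7], giving D = diag(7, 7, 7, 7, 7, 7, 7, 7) and L = D - A. Diagonalising L (or applying a numerical eigensolver to the 8x8 matrix) gives the spectrum above.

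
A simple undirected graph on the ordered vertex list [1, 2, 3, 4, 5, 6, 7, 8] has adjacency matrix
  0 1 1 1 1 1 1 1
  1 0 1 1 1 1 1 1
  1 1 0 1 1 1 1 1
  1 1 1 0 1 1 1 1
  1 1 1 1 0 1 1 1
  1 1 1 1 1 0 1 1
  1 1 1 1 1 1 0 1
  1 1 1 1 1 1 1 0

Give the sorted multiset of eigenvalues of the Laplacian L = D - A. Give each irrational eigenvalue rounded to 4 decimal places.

Each diagonal entry of L is the vertex degree and each off-diagonal entry is -1 where an edge is present, 0 otherwise; in the order [1, 2, 3, 4, 5, 6, 7, 8] the diagonal is [7, 7, 7, 7, 7, 7, 7, 7]. Since every row of L sums to 0, the all-ones vector is in the kernel and 0 is an eigenvalue. The single zero eigenvalue shows the graph is connected. The largest eigenvalue, 8, is at most the vertex count 8.

[0, 8, 8, 8, 8, 8, 8, 8]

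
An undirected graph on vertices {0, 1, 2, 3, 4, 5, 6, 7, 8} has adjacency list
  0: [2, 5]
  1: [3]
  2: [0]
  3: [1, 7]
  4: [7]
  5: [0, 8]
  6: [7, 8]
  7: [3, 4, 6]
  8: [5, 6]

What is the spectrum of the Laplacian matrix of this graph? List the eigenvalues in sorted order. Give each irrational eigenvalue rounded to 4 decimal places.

[0, 0.1404, 0.5362, 0.7754, 1.5803, 2.2449, 2.7784, 3.5988, 4.3455]

Each diagonal entry of L is the vertex degree and each off-diagonal entry is -1 where an edge is present, 0 otherwise; in the order [0, 1, 2, 3, 4, 5, 6, 7, 8] the diagonal is [2, 1, 1, 2, 1, 2, 2, 3, 2]. Since every row of L sums to 0, the all-ones vector is in the kernel and 0 is an eigenvalue. The single zero eigenvalue shows the graph is connected. The eigenvalues sum to 16, which equals trace(L) = 2|E|. The largest eigenvalue, 4.3455, is at most the vertex count 9.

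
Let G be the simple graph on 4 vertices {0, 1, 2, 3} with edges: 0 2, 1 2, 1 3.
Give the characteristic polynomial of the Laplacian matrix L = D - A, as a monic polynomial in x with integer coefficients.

With the vertex order [0, 1, 2, 3], the degrees are [1, 2, 2, 1], giving D = diag(1, 2, 2, 1) and L = D - A. L has integer entries, so p(x) = det(xI - L) has integer coefficients. Expanding the determinant yields x^4 - 6x^3 + 10x^2 - 4x. Since p(0) = det(-L) = 0, x divides p(x). By the matrix-tree theorem the graph has (1/4) * product of the nonzero eigenvalues = 1 spanning tree. The largest eigenvalue, 3.4142, is at most the vertex count 4.

x^4 - 6x^3 + 10x^2 - 4x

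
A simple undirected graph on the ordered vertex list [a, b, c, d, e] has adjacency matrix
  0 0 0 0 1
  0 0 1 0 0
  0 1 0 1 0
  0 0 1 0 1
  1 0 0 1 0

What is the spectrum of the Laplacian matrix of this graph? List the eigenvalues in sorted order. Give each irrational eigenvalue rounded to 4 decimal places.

With the vertex order [a, b, c, d, e], the degrees are [1, 1, 2, 2, 2], giving D = diag(1, 1, 2, 2, 2) and L = D - A. The multiplicity of 0 as a Laplacian eigenvalue equals the number of connected components. The single zero eigenvalue shows the graph is connected. By the matrix-tree theorem the graph has (1/5) * product of the nonzero eigenvalues = 1 spanning tree.

[0, 0.3820, 1.3820, 2.6180, 3.6180]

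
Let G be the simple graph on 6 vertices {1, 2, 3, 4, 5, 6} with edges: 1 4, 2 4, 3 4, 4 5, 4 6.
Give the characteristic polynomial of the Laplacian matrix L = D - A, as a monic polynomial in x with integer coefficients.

Each diagonal entry of L is the vertex degree and each off-diagonal entry is -1 where an edge is present, 0 otherwise; in the order [1, 2, 3, 4, 5, 6] the diagonal is [1, 1, 1, 5, 1, 1]. Computing det(xI - L) by cofactor expansion (or equivalently via sum-over-permutations) gives x^6 - 10x^5 + 30x^4 - 40x^3 + 25x^2 - 6x. Since p(0) = det(-L) = 0, x divides p(x). By the matrix-tree theorem the graph has (1/6) * product of the nonzero eigenvalues = 1 spanning tree. The eigenvalues sum to 10, which equals trace(L) = 2|E|.

x^6 - 10x^5 + 30x^4 - 40x^3 + 25x^2 - 6x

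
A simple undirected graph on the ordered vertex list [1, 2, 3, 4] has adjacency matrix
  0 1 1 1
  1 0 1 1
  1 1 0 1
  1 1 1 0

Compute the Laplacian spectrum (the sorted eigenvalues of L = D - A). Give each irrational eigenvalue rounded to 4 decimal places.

[0, 4, 4, 4]

Each diagonal entry of L is the vertex degree and each off-diagonal entry is -1 where an edge is present, 0 otherwise; in the order [1, 2, 3, 4] the diagonal is [3, 3, 3, 3]. The multiplicity of 0 as a Laplacian eigenvalue equals the number of connected components. The single zero eigenvalue shows the graph is connected. The eigenvalues sum to 12, which equals trace(L) = 2|E|.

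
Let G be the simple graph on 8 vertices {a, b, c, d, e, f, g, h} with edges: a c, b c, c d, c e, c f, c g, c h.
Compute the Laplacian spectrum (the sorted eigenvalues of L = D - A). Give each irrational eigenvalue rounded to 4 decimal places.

With the vertex order [a, b, c, d, e, f, g, h], the degrees are [1, 1, 7, 1, 1, 1, 1, 1], giving D = diag(1, 1, 7, 1, 1, 1, 1, 1) and L = D - A. L is symmetric positive semidefinite, so every eigenvalue is real and nonnegative.

[0, 1, 1, 1, 1, 1, 1, 8]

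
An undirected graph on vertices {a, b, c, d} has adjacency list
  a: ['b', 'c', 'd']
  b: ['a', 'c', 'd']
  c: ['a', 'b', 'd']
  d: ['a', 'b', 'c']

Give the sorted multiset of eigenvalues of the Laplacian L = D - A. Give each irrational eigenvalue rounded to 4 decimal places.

[0, 4, 4, 4]

Reading degrees in the order [a, b, c, d] gives [3, 3, 3, 3]; set D = diag(3, 3, 3, 3) and form L = D - A. Since every row of L sums to 0, the all-ones vector is in the kernel and 0 is an eigenvalue. By the matrix-tree theorem the graph has (1/4) * product of the nonzero eigenvalues = 16 spanning trees. There is one zero in the spectrum, matching the 1 component.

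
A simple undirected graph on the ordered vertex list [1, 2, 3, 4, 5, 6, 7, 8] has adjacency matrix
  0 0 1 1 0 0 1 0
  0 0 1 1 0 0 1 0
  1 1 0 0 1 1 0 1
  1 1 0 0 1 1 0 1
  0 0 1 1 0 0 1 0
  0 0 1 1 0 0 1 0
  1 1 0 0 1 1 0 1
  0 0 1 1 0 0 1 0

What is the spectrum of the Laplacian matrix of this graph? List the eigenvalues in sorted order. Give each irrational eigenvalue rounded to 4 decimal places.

Reading degrees in the order [1, 2, 3, 4, 5, 6, 7, 8] gives [3, 3, 5, 5, 3, 3, 5, 3]; set D = diag(3, 3, 5, 5, 3, 3, 5, 3) and form L = D - A. L is symmetric positive semidefinite, so every eigenvalue is real and nonnegative. The eigenvalues sum to 30, which equals trace(L) = 2|E|.

[0, 3, 3, 3, 3, 5, 5, 8]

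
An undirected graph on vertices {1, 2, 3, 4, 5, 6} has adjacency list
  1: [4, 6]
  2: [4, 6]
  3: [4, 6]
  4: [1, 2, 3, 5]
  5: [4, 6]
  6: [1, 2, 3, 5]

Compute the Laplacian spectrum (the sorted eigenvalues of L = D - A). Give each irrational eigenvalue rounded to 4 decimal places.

With the vertex order [1, 2, 3, 4, 5, 6], the degrees are [2, 2, 2, 4, 2, 4], giving D = diag(2, 2, 2, 4, 2, 4) and L = D - A. Diagonalising L (or applying a numerical eigensolver to the 6x6 matrix) gives the spectrum above. The single zero eigenvalue shows the graph is connected.

[0, 2, 2, 2, 4, 6]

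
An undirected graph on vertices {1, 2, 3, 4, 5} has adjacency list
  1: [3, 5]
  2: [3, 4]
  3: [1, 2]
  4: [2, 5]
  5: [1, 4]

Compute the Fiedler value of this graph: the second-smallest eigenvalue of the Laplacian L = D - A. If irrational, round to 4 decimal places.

With the vertex order [1, 2, 3, 4, 5], the degrees are [2, 2, 2, 2, 2], giving D = diag(2, 2, 2, 2, 2) and L = D - A. Computing the eigenvalues of L and sorting gives [0, 1.3820, 1.3820, 3.6180, 3.6180]. The Fiedler value lambda_2 = 1.3820 is strictly positive, so the graph is connected.

1.3820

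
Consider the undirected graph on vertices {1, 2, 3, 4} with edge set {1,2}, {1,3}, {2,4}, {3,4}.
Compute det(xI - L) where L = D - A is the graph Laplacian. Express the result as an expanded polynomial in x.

x^4 - 8x^3 + 20x^2 - 16x

Reading degrees in the order [1, 2, 3, 4] gives [2, 2, 2, 2]; set D = diag(2, 2, 2, 2) and form L = D - A. Computing det(xI - L) by cofactor expansion (or equivalently via sum-over-permutations) gives x^4 - 8x^3 + 20x^2 - 16x. The coefficient of x^3 equals -trace(L) = -8, matching the sum of degrees.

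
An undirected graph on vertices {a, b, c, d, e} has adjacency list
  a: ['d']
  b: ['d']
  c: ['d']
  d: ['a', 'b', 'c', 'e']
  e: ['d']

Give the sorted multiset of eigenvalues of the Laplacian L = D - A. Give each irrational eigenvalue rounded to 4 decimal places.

Each diagonal entry of L is the vertex degree and each off-diagonal entry is -1 where an edge is present, 0 otherwise; in the order [a, b, c, d, e] the diagonal is [1, 1, 1, 4, 1]. The multiplicity of 0 as a Laplacian eigenvalue equals the number of connected components. The single zero eigenvalue shows the graph is connected. The eigenvalues sum to 8, which equals trace(L) = 2|E|.

[0, 1, 1, 1, 5]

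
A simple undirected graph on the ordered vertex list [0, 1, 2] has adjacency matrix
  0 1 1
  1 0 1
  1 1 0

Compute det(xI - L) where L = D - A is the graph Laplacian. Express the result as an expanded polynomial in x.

x^3 - 6x^2 + 9x

Each diagonal entry of L is the vertex degree and each off-diagonal entry is -1 where an edge is present, 0 otherwise; in the order [0, 1, 2] the diagonal is [2, 2, 2]. The eigenvalues of L are [0, 3, 3]; the characteristic polynomial is the product of (x - lambda_i), which multiplies out to x^3 - 6x^2 + 9x. The coefficient of x^2 equals -trace(L) = -6, matching the sum of degrees. By the matrix-tree theorem the graph has (1/3) * product of the nonzero eigenvalues = 3 spanning trees. The largest eigenvalue, 3, is at most the vertex count 3.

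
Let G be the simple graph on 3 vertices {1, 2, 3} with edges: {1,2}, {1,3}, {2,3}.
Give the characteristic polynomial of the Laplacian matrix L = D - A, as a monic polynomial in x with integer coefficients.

Reading degrees in the order [1, 2, 3] gives [2, 2, 2]; set D = diag(2, 2, 2) and form L = D - A. L has integer entries, so p(x) = det(xI - L) has integer coefficients. Expanding the determinant yields x^3 - 6x^2 + 9x. Since p(0) = det(-L) = 0, x divides p(x). The largest eigenvalue, 3, is at most the vertex count 3.

x^3 - 6x^2 + 9x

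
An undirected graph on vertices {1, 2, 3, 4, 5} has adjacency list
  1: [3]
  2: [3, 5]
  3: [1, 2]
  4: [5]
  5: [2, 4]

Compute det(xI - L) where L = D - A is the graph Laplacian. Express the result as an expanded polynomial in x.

With the vertex order [1, 2, 3, 4, 5], the degrees are [1, 2, 2, 1, 2], giving D = diag(1, 2, 2, 1, 2) and L = D - A. L has integer entries, so p(x) = det(xI - L) has integer coefficients. Expanding the determinant yields x^5 - 8x^4 + 21x^3 - 20x^2 + 5x. The constant term is 0 because L is singular (the all-ones vector lies in its kernel). The largest eigenvalue, 3.6180, is at most the vertex count 5.

x^5 - 8x^4 + 21x^3 - 20x^2 + 5x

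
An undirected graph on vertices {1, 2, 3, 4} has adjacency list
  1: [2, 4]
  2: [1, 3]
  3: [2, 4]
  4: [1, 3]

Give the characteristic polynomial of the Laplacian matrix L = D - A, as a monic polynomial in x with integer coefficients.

x^4 - 8x^3 + 20x^2 - 16x

With the vertex order [1, 2, 3, 4], the degrees are [2, 2, 2, 2], giving D = diag(2, 2, 2, 2) and L = D - A. L has integer entries, so p(x) = det(xI - L) has integer coefficients. Expanding the determinant yields x^4 - 8x^3 + 20x^2 - 16x. Since p(0) = det(-L) = 0, x divides p(x). By the matrix-tree theorem the graph has (1/4) * product of the nonzero eigenvalues = 4 spanning trees.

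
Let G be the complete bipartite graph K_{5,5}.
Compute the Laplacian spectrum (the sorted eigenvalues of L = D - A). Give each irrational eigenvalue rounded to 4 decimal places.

[0, 5, 5, 5, 5, 5, 5, 5, 5, 10]

The graph has 10 vertices and degree multiset [5, 5, 5, 5, 5, 5, 5, 5, 5, 5]; D is the diagonal matrix of degrees and L = D - A. L is symmetric positive semidefinite, so every eigenvalue is real and nonnegative. The single zero eigenvalue shows the graph is connected. By the matrix-tree theorem the graph has (1/10) * product of the nonzero eigenvalues = 390625 spanning trees. There is one zero in the spectrum, matching the 1 component.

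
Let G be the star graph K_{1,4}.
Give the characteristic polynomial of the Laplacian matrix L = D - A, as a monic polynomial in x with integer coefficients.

x^5 - 8x^4 + 18x^3 - 16x^2 + 5x

The graph has 5 vertices and degree multiset [4, 1, 1, 1, 1]; D is the diagonal matrix of degrees and L = D - A. The eigenvalues of L are [0, 1, 1, 1, 5]; the characteristic polynomial is the product of (x - lambda_i), which multiplies out to x^5 - 8x^4 + 18x^3 - 16x^2 + 5x. The coefficient of x^4 equals -trace(L) = -8, matching the sum of degrees. There is one zero in the spectrum, matching the 1 component. By the matrix-tree theorem the graph has (1/5) * product of the nonzero eigenvalues = 1 spanning tree.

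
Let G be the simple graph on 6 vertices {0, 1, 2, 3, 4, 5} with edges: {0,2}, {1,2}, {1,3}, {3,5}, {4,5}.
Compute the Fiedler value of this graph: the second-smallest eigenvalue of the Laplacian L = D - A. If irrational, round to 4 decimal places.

0.2679

Reading degrees in the order [0, 1, 2, 3, 4, 5] gives [1, 2, 2, 2, 1, 2]; set D = diag(1, 2, 2, 2, 1, 2) and form L = D - A. Computing the eigenvalues of L and sorting gives [0, 0.2679, 1, 2, 3, 3.7321]. The Fiedler value lambda_2 = 0.2679 is strictly positive, so the graph is connected. By the matrix-tree theorem the graph has (1/6) * product of the nonzero eigenvalues = 1 spanning tree.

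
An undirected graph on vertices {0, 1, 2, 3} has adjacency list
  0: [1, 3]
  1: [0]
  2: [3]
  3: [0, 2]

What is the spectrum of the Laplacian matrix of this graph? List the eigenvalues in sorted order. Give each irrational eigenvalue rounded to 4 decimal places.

[0, 0.5858, 2, 3.4142]

Each diagonal entry of L is the vertex degree and each off-diagonal entry is -1 where an edge is present, 0 otherwise; in the order [0, 1, 2, 3] the diagonal is [2, 1, 1, 2]. Since every row of L sums to 0, the all-ones vector is in the kernel and 0 is an eigenvalue. The single zero eigenvalue shows the graph is connected. By the matrix-tree theorem the graph has (1/4) * product of the nonzero eigenvalues = 1 spanning tree.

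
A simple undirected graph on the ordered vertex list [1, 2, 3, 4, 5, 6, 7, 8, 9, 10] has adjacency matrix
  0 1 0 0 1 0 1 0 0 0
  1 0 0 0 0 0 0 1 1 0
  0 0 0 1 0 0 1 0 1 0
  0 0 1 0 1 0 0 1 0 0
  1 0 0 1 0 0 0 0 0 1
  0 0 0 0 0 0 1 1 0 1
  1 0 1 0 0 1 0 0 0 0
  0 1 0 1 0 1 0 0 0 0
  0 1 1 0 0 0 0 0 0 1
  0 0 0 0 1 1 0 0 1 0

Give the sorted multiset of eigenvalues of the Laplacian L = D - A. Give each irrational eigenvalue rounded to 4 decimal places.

[0, 2, 2, 2, 2, 2, 5, 5, 5, 5]

Reading degrees in the order [1, 2, 3, 4, 5, 6, 7, 8, 9, 10] gives [3, 3, 3, 3, 3, 3, 3, 3, 3, 3]; set D = diag(3, 3, 3, 3, 3, 3, 3, 3, 3, 3) and form L = D - A. The multiplicity of 0 as a Laplacian eigenvalue equals the number of connected components. There is one zero in the spectrum, matching the 1 component.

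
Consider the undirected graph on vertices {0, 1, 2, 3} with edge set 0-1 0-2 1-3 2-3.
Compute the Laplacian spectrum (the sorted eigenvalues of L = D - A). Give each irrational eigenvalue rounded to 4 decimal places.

[0, 2, 2, 4]

Reading degrees in the order [0, 1, 2, 3] gives [2, 2, 2, 2]; set D = diag(2, 2, 2, 2) and form L = D - A. The multiplicity of 0 as a Laplacian eigenvalue equals the number of connected components. The largest eigenvalue, 4, is at most the vertex count 4.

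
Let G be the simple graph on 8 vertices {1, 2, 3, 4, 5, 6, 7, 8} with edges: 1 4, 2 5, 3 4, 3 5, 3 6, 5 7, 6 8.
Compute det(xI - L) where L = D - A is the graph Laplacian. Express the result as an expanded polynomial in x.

x^8 - 14x^7 + 76x^6 - 204x^5 + 286x^4 - 204x^3 + 67x^2 - 8x

Each diagonal entry of L is the vertex degree and each off-diagonal entry is -1 where an edge is present, 0 otherwise; in the order [1, 2, 3, 4, 5, 6, 7, 8] the diagonal is [1, 1, 3, 2, 3, 2, 1, 1]. L has integer entries, so p(x) = det(xI - L) has integer coefficients. Expanding the determinant yields x^8 - 14x^7 + 76x^6 - 204x^5 + 286x^4 - 204x^3 + 67x^2 - 8x. The coefficient of x^7 equals -trace(L) = -14, matching the sum of degrees. The largest eigenvalue, 4.6935, is at most the vertex count 8.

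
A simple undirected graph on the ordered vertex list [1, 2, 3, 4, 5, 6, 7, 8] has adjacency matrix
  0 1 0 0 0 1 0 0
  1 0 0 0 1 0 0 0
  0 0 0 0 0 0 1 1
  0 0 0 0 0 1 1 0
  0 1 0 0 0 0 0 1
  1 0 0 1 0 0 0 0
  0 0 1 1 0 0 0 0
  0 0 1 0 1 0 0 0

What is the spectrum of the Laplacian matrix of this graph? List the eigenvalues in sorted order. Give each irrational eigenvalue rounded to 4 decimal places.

[0, 0.5858, 0.5858, 2, 2, 3.4142, 3.4142, 4]

Each diagonal entry of L is the vertex degree and each off-diagonal entry is -1 where an edge is present, 0 otherwise; in the order [1, 2, 3, 4, 5, 6, 7, 8] the diagonal is [2, 2, 2, 2, 2, 2, 2, 2]. Since every row of L sums to 0, the all-ones vector is in the kernel and 0 is an eigenvalue. The single zero eigenvalue shows the graph is connected. The largest eigenvalue, 4, is at most the vertex count 8. There is one zero in the spectrum, matching the 1 component.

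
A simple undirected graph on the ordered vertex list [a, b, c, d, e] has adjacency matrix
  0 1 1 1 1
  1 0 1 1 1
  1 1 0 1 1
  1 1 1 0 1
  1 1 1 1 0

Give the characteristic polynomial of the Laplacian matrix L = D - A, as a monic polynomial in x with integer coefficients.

x^5 - 20x^4 + 150x^3 - 500x^2 + 625x

Each diagonal entry of L is the vertex degree and each off-diagonal entry is -1 where an edge is present, 0 otherwise; in the order [a, b, c, d, e] the diagonal is [4, 4, 4, 4, 4]. L has integer entries, so p(x) = det(xI - L) has integer coefficients. Expanding the determinant yields x^5 - 20x^4 + 150x^3 - 500x^2 + 625x. The constant term is 0 because L is singular (the all-ones vector lies in its kernel). The largest eigenvalue, 5, is at most the vertex count 5.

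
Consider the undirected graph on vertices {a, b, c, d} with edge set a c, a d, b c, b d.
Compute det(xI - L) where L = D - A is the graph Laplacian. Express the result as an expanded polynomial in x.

Each diagonal entry of L is the vertex degree and each off-diagonal entry is -1 where an edge is present, 0 otherwise; in the order [a, b, c, d] the diagonal is [2, 2, 2, 2]. The eigenvalues of L are [0, 2, 2, 4]; the characteristic polynomial is the product of (x - lambda_i), which multiplies out to x^4 - 8x^3 + 20x^2 - 16x. Since p(0) = det(-L) = 0, x divides p(x). The eigenvalues sum to 8, which equals trace(L) = 2|E|.

x^4 - 8x^3 + 20x^2 - 16x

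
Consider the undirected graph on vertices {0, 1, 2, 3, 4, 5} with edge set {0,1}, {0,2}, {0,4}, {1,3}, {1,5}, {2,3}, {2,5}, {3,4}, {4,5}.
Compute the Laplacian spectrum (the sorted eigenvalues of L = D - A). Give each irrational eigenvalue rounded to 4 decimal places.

[0, 3, 3, 3, 3, 6]

Each diagonal entry of L is the vertex degree and each off-diagonal entry is -1 where an edge is present, 0 otherwise; in the order [0, 1, 2, 3, 4, 5] the diagonal is [3, 3, 3, 3, 3, 3]. L is symmetric positive semidefinite, so every eigenvalue is real and nonnegative. The single zero eigenvalue shows the graph is connected. The eigenvalues sum to 18, which equals trace(L) = 2|E|.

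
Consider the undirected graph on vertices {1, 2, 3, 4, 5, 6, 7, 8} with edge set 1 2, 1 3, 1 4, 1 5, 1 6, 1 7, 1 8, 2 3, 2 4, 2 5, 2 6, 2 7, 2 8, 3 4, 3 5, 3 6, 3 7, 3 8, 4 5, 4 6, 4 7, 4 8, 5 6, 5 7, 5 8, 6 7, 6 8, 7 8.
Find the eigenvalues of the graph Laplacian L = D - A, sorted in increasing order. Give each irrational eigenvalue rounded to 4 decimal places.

[0, 8, 8, 8, 8, 8, 8, 8]

With the vertex order [1, 2, 3, 4, 5, 6, 7, 8], the degrees are [7, 7, 7, 7, 7, 7, 7, 7], giving D = diag(7, 7, 7, 7, 7, 7, 7, 7) and L = D - A. Since every row of L sums to 0, the all-ones vector is in the kernel and 0 is an eigenvalue. The eigenvalues sum to 56, which equals trace(L) = 2|E|.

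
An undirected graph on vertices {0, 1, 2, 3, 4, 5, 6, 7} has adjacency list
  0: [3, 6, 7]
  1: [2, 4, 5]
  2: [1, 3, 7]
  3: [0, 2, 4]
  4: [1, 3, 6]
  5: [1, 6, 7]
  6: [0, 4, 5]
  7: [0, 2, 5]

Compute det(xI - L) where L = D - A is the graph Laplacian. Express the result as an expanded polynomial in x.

Reading degrees in the order [0, 1, 2, 3, 4, 5, 6, 7] gives [3, 3, 3, 3, 3, 3, 3, 3]; set D = diag(3, 3, 3, 3, 3, 3, 3, 3) and form L = D - A. The eigenvalues of L are [0, 2, 2, 2, 4, 4, 4, 6]; the characteristic polynomial is the product of (x - lambda_i), which multiplies out to x^8 - 24x^7 + 240x^6 - 1296x^5 + 4080x^4 - 7488x^3 + 7424x^2 - 3072x. Since p(0) = det(-L) = 0, x divides p(x). The largest eigenvalue, 6, is at most the vertex count 8.

x^8 - 24x^7 + 240x^6 - 1296x^5 + 4080x^4 - 7488x^3 + 7424x^2 - 3072x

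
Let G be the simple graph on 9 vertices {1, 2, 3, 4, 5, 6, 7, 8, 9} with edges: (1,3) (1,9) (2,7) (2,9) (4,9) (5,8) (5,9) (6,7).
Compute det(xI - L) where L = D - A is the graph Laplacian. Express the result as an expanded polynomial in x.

x^9 - 16x^8 + 102x^7 - 336x^6 + 617x^5 - 634x^4 + 348x^3 - 92x^2 + 9x

Each diagonal entry of L is the vertex degree and each off-diagonal entry is -1 where an edge is present, 0 otherwise; in the order [1, 2, 3, 4, 5, 6, 7, 8, 9] the diagonal is [2, 2, 1, 1, 2, 1, 2, 1, 4]. Computing det(xI - L) by cofactor expansion (or equivalently via sum-over-permutations) gives x^9 - 16x^8 + 102x^7 - 336x^6 + 617x^5 - 634x^4 + 348x^3 - 92x^2 + 9x. The constant term is 0 because L is singular (the all-ones vector lies in its kernel). The largest eigenvalue, 5.2439, is at most the vertex count 9.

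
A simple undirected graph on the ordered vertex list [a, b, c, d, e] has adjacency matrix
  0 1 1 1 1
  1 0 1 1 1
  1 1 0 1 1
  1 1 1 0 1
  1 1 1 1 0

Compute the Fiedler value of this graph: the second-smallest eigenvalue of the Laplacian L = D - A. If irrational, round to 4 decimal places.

5

With the vertex order [a, b, c, d, e], the degrees are [4, 4, 4, 4, 4], giving D = diag(4, 4, 4, 4, 4) and L = D - A. The sorted Laplacian eigenvalues are [0, 5, 5, 5, 5]; the algebraic connectivity is the second entry, 5. There is one zero in the spectrum, matching the 1 component.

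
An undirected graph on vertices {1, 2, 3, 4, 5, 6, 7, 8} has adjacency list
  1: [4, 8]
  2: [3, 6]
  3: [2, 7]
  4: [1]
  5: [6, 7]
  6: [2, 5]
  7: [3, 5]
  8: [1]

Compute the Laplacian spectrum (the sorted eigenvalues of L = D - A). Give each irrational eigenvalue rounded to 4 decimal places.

[0, 0, 1, 1.3820, 1.3820, 3, 3.6180, 3.6180]

Reading degrees in the order [1, 2, 3, 4, 5, 6, 7, 8] gives [2, 2, 2, 1, 2, 2, 2, 1]; set D = diag(2, 2, 2, 1, 2, 2, 2, 1) and form L = D - A. L is symmetric positive semidefinite, so every eigenvalue is real and nonnegative. The 2 zero eigenvalues correspond to the 2 connected components.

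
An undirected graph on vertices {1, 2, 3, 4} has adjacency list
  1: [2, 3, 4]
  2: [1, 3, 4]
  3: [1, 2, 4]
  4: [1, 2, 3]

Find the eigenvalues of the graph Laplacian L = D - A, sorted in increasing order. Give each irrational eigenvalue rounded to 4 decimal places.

[0, 4, 4, 4]

With the vertex order [1, 2, 3, 4], the degrees are [3, 3, 3, 3], giving D = diag(3, 3, 3, 3) and L = D - A. Diagonalising L (or applying a numerical eigensolver to the 4x4 matrix) gives the spectrum above. The eigenvalues sum to 12, which equals trace(L) = 2|E|. The largest eigenvalue, 4, is at most the vertex count 4.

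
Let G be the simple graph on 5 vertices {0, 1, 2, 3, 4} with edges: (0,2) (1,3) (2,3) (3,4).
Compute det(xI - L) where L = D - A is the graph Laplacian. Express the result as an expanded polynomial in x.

x^5 - 8x^4 + 20x^3 - 18x^2 + 5x

Each diagonal entry of L is the vertex degree and each off-diagonal entry is -1 where an edge is present, 0 otherwise; in the order [0, 1, 2, 3, 4] the diagonal is [1, 1, 2, 3, 1]. L has integer entries, so p(x) = det(xI - L) has integer coefficients. Expanding the determinant yields x^5 - 8x^4 + 20x^3 - 18x^2 + 5x. Since p(0) = det(-L) = 0, x divides p(x). There is one zero in the spectrum, matching the 1 component.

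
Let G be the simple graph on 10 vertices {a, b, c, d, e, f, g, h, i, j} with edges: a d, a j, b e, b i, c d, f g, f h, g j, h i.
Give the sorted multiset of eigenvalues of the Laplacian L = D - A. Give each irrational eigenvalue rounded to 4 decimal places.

Each diagonal entry of L is the vertex degree and each off-diagonal entry is -1 where an edge is present, 0 otherwise; in the order [a, b, c, d, e, f, g, h, i, j] the diagonal is [2, 2, 1, 2, 1, 2, 2, 2, 2, 2]. Since every row of L sums to 0, the all-ones vector is in the kernel and 0 is an eigenvalue. The largest eigenvalue, 3.9021, is at most the vertex count 10.

[0, 0.0979, 0.3820, 0.8244, 1.3820, 2, 2.6180, 3.1756, 3.6180, 3.9021]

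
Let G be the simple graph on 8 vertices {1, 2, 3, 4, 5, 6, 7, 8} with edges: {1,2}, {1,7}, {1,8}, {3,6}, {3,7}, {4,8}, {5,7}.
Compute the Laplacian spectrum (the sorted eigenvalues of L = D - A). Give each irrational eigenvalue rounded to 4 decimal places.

Each diagonal entry of L is the vertex degree and each off-diagonal entry is -1 where an edge is present, 0 otherwise; in the order [1, 2, 3, 4, 5, 6, 7, 8] the diagonal is [3, 1, 2, 1, 1, 1, 3, 2]. L is symmetric positive semidefinite, so every eigenvalue is real and nonnegative. The single zero eigenvalue shows the graph is connected.

[0, 0.2509, 0.5858, 0.7287, 2, 2.3349, 3.4142, 4.6855]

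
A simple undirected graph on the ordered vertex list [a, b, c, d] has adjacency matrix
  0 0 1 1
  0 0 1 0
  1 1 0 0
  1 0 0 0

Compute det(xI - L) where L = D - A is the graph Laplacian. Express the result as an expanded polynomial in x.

Each diagonal entry of L is the vertex degree and each off-diagonal entry is -1 where an edge is present, 0 otherwise; in the order [a, b, c, d] the diagonal is [2, 1, 2, 1]. L has integer entries, so p(x) = det(xI - L) has integer coefficients. Expanding the determinant yields x^4 - 6x^3 + 10x^2 - 4x. The constant term is 0 because L is singular (the all-ones vector lies in its kernel). The largest eigenvalue, 3.4142, is at most the vertex count 4.

x^4 - 6x^3 + 10x^2 - 4x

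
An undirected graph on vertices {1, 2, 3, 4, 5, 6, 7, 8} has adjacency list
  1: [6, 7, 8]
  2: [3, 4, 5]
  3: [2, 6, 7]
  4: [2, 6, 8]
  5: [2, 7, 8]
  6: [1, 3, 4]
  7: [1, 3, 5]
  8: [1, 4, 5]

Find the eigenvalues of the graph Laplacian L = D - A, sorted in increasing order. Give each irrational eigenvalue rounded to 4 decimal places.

[0, 2, 2, 2, 4, 4, 4, 6]

Reading degrees in the order [1, 2, 3, 4, 5, 6, 7, 8] gives [3, 3, 3, 3, 3, 3, 3, 3]; set D = diag(3, 3, 3, 3, 3, 3, 3, 3) and form L = D - A. The multiplicity of 0 as a Laplacian eigenvalue equals the number of connected components. The single zero eigenvalue shows the graph is connected. The largest eigenvalue, 6, is at most the vertex count 8.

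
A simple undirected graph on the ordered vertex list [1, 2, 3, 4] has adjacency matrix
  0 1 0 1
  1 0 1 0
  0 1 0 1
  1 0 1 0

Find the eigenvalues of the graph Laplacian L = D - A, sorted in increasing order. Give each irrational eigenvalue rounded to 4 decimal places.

[0, 2, 2, 4]

With the vertex order [1, 2, 3, 4], the degrees are [2, 2, 2, 2], giving D = diag(2, 2, 2, 2) and L = D - A. The multiplicity of 0 as a Laplacian eigenvalue equals the number of connected components.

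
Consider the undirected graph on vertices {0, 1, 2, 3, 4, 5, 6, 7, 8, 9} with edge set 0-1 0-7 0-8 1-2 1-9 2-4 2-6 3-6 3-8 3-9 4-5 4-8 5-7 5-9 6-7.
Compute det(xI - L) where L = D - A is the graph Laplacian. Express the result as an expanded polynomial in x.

x^10 - 30x^9 + 390x^8 - 2880x^7 + 13305x^6 - 39882x^5 + 77640x^4 - 94800x^3 + 66000x^2 - 20000x

With the vertex order [0, 1, 2, 3, 4, 5, 6, 7, 8, 9], the degrees are [3, 3, 3, 3, 3, 3, 3, 3, 3, 3], giving D = diag(3, 3, 3, 3, 3, 3, 3, 3, 3, 3) and L = D - A. Computing det(xI - L) by cofactor expansion (or equivalently via sum-over-permutations) gives x^10 - 30x^9 + 390x^8 - 2880x^7 + 13305x^6 - 39882x^5 + 77640x^4 - 94800x^3 + 66000x^2 - 20000x. The coefficient of x^9 equals -trace(L) = -30, matching the sum of degrees.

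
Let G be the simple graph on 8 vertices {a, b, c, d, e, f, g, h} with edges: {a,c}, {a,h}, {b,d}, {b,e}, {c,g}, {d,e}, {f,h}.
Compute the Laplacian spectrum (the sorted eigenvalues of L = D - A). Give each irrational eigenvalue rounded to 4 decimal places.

With the vertex order [a, b, c, d, e, f, g, h], the degrees are [2, 2, 2, 2, 2, 1, 1, 2], giving D = diag(2, 2, 2, 2, 2, 1, 1, 2) and L = D - A. The multiplicity of 0 as a Laplacian eigenvalue equals the number of connected components. The 2 zero eigenvalues correspond to the 2 connected components.

[0, 0, 0.3820, 1.3820, 2.6180, 3, 3, 3.6180]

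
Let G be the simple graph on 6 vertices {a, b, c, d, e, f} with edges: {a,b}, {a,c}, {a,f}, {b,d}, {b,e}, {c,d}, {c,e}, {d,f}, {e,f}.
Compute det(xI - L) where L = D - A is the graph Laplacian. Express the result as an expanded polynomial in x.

x^6 - 18x^5 + 126x^4 - 432x^3 + 729x^2 - 486x

Each diagonal entry of L is the vertex degree and each off-diagonal entry is -1 where an edge is present, 0 otherwise; in the order [a, b, c, d, e, f] the diagonal is [3, 3, 3, 3, 3, 3]. Computing det(xI - L) by cofactor expansion (or equivalently via sum-over-permutations) gives x^6 - 18x^5 + 126x^4 - 432x^3 + 729x^2 - 486x. The coefficient of x^5 equals -trace(L) = -18, matching the sum of degrees. By the matrix-tree theorem the graph has (1/6) * product of the nonzero eigenvalues = 81 spanning trees.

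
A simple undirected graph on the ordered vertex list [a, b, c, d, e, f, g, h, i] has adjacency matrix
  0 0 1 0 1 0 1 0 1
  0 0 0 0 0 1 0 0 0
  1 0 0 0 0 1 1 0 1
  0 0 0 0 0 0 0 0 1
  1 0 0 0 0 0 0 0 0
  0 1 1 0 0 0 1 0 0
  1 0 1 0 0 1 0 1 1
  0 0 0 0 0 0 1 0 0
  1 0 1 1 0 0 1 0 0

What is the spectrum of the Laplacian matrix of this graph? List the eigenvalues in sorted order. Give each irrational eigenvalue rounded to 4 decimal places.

[0, 0.5858, 0.7639, 0.8074, 1.6972, 3.4142, 5.2361, 5.3028, 6.1926]

Reading degrees in the order [a, b, c, d, e, f, g, h, i] gives [4, 1, 4, 1, 1, 3, 5, 1, 4]; set D = diag(4, 1, 4, 1, 1, 3, 5, 1, 4) and form L = D - A. Since every row of L sums to 0, the all-ones vector is in the kernel and 0 is an eigenvalue. The largest eigenvalue, 6.1926, is at most the vertex count 9.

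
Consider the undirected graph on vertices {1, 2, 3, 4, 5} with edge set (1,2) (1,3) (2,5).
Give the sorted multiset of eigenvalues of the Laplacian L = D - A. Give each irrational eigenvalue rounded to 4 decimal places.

With the vertex order [1, 2, 3, 4, 5], the degrees are [2, 2, 1, 0, 1], giving D = diag(2, 2, 1, 0, 1) and L = D - A. Since every row of L sums to 0, the all-ones vector is in the kernel and 0 is an eigenvalue. The 2 zero eigenvalues correspond to the 2 connected components. There are 2 zeros in the spectrum, matching the 2 components.

[0, 0, 0.5858, 2, 3.4142]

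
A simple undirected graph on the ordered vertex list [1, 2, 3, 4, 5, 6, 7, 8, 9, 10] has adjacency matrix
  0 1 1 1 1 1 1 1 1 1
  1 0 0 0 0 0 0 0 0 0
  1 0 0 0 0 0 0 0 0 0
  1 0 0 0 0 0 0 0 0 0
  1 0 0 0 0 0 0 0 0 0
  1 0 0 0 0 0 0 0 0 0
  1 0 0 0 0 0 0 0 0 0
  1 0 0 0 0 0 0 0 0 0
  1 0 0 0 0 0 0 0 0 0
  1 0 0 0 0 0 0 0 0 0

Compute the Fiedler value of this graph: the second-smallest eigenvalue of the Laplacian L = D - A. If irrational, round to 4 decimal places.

1

Each diagonal entry of L is the vertex degree and each off-diagonal entry is -1 where an edge is present, 0 otherwise; in the order [1, 2, 3, 4, 5, 6, 7, 8, 9, 10] the diagonal is [9, 1, 1, 1, 1, 1, 1, 1, 1, 1]. Computing the eigenvalues of L and sorting gives [0, 1, 1, 1, 1, 1, 1, 1, 1, 10]. The Fiedler value lambda_2 = 1 is strictly positive, so the graph is connected. The largest eigenvalue, 10, is at most the vertex count 10. The eigenvalues sum to 18, which equals trace(L) = 2|E|.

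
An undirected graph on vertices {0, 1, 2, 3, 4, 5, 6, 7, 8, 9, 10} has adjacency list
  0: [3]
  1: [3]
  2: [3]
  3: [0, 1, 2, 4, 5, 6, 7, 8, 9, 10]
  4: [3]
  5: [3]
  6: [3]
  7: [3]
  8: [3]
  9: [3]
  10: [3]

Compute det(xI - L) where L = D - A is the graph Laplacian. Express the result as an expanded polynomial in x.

Each diagonal entry of L is the vertex degree and each off-diagonal entry is -1 where an edge is present, 0 otherwise; in the order [0, 1, 2, 3, 4, 5, 6, 7, 8, 9, 10] the diagonal is [1, 1, 1, 10, 1, 1, 1, 1, 1, 1, 1]. Computing det(xI - L) by cofactor expansion (or equivalently via sum-over-permutations) gives x^11 - 20x^10 + 135x^9 - 480x^8 + 1050x^7 - 1512x^6 + 1470x^5 - 960x^4 + 405x^3 - 100x^2 + 11x. Since p(0) = det(-L) = 0, x divides p(x). There is one zero in the spectrum, matching the 1 component. The largest eigenvalue, 11, is at most the vertex count 11.

x^11 - 20x^10 + 135x^9 - 480x^8 + 1050x^7 - 1512x^6 + 1470x^5 - 960x^4 + 405x^3 - 100x^2 + 11x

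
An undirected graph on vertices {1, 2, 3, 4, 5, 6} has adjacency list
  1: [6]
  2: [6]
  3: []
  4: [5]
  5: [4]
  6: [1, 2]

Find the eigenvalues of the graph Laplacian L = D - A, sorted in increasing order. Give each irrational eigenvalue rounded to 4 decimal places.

[0, 0, 0, 1, 2, 3]

Each diagonal entry of L is the vertex degree and each off-diagonal entry is -1 where an edge is present, 0 otherwise; in the order [1, 2, 3, 4, 5, 6] the diagonal is [1, 1, 0, 1, 1, 2]. Since every row of L sums to 0, the all-ones vector is in the kernel and 0 is an eigenvalue. The 3 zero eigenvalues correspond to the 3 connected components.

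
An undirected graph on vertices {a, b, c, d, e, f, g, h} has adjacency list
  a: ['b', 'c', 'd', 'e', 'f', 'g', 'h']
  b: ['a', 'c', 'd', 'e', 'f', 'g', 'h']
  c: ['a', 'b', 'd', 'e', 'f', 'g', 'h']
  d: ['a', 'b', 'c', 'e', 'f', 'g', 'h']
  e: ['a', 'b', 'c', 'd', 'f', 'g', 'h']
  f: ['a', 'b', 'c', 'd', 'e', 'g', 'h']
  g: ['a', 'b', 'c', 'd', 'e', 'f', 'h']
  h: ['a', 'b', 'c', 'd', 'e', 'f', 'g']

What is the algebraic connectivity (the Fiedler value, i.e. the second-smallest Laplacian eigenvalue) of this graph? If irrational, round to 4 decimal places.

Each diagonal entry of L is the vertex degree and each off-diagonal entry is -1 where an edge is present, 0 otherwise; in the order [a, b, c, d, e, f, g, h] the diagonal is [7, 7, 7, 7, 7, 7, 7, 7]. The smallest Laplacian eigenvalue is always 0. The next one, lambda_2 = 8, measures how hard the graph is to disconnect: larger values mean better connectivity. The eigenvalues sum to 56, which equals trace(L) = 2|E|.

8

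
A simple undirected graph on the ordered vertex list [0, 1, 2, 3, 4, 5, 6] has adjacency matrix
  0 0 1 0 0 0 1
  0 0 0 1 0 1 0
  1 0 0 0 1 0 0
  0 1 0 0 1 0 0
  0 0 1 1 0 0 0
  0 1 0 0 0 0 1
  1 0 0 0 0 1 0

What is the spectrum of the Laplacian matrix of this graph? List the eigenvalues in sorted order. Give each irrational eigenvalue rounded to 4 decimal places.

[0, 0.7530, 0.7530, 2.4450, 2.4450, 3.8019, 3.8019]

Reading degrees in the order [0, 1, 2, 3, 4, 5, 6] gives [2, 2, 2, 2, 2, 2, 2]; set D = diag(2, 2, 2, 2, 2, 2, 2) and form L = D - A. L is symmetric positive semidefinite, so every eigenvalue is real and nonnegative. The single zero eigenvalue shows the graph is connected. The eigenvalues sum to 14, which equals trace(L) = 2|E|.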